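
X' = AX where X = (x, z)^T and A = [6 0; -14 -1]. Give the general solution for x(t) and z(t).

x(t) = -c_2e^(6t), z(t) = -c_1e^(-t) + 2c_2e^(6t)

Coefficient matrix A = [[6, 0], [-14, -1]].
Characteristic polynomial det(A - λI) = λ^2 - 5λ - 6 = 0.
Eigenvalues λ = -1, 6.
For λ=-1: (A-λI) row 1 is [7, 0], so an eigenvector is (0, -1).
For λ=6: (A-λI) row 2 is [-14, -7], so an eigenvector is (-1, 2).
General solution: c_1e^(-t)(0,-1) + c_2e^(6t)(-1,2).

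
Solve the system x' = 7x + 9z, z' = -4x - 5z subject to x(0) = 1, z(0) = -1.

Coefficient matrix A = [[7, 9], [-4, -5]].
Characteristic polynomial det(A - λI) = λ^2 - 2λ + 1 = 0.
Single eigenvalue λ = 1 with algebraic multiplicity 2.
Eigenvector v = (3,-2); generalized eigenvector w with (A-λI)w=v is (2,-1).
General solution: e^(t)[K_1·v + K_2·(t·v + w)].
Applying x(0)=1, z(0)=-1 gives K_1=1, K_2=-1.

x(t) = -3te^(t) + e^(t), z(t) = 2te^(t) - e^(t)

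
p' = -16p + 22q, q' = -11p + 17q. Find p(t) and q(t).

Coefficient matrix A = [[-16, 22], [-11, 17]].
Characteristic polynomial det(A - λI) = λ^2 - λ - 30 = 0.
Eigenvalues λ = -5, 6.
For λ=-5: (A-λI) row 1 is [-11, 22], so an eigenvector is (2, 1).
For λ=6: (A-λI) row 1 is [-22, 22], so an eigenvector is (1, 1).
General solution: c_1e^(-5t)(2,1) + c_2e^(6t)(1,1).

p(t) = 2c_1e^(-5t) + c_2e^(6t), q(t) = c_1e^(-5t) + c_2e^(6t)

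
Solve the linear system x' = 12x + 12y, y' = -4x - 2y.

x(t) = -2C_1e^(6t) - 3C_2e^(4t), y(t) = C_1e^(6t) + 2C_2e^(4t)

Coefficient matrix A = [[12, 12], [-4, -2]].
Characteristic polynomial det(A - λI) = λ^2 - 10λ + 24 = 0.
Eigenvalues λ = 6, 4.
For λ=6: (A-λI) row 1 is [6, 12], so an eigenvector is (-2, 1).
For λ=4: (A-λI) row 1 is [8, 12], so an eigenvector is (-3, 2).
General solution: C_1e^(6t)(-2,1) + C_2e^(4t)(-3,2).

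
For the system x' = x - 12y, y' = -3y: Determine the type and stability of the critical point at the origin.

A = [[1,-12],[0,-3]]; det(A-λI) = λ^2 + 2λ - 3.
λ = -3, 1: opposite signs.

saddle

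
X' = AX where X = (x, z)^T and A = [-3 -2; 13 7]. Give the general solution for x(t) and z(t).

x(t) = -K_1e^(2t)sin(t) + K_1e^(2t)cos(t) + K_2e^(2t)sin(t) + K_2e^(2t)cos(t), z(t) = 3K_1e^(2t)sin(t) - 2K_1e^(2t)cos(t) - 2K_2e^(2t)sin(t) - 3K_2e^(2t)cos(t)

Coefficient matrix A = [[-3, -2], [13, 7]].
Characteristic polynomial det(A - λI) = λ^2 - 4λ + 5 = 0.
Eigenvalues λ = 2 ± i (complex conjugate pair).
For λ=2+i: an eigenvector is (1,-2) - i(-1,3) = (1 + i, -2 - 3i).
A real fundamental pair from Re and Im of e^((2+i)t)v: X_1 = e^(2t)(cos(t)·(1,-2) + sin(t)·(-1,3)), X_2 = e^(2t)(sin(t)·(1,-2) - cos(t)·(-1,3)).
General solution: K_1X_1 + K_2X_2.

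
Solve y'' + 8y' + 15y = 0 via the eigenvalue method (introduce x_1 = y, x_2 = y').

Let x_1 = y, x_2 = y'. Then x_1' = x_2 and x_2' = -15x_1 - 8x_2.
A = [[0,1],[-15,-8]]; det(A-λI) = λ^2 + 8λ + 15.
Eigenvalues λ = -3, -5 with eigenvectors (1,-3), (1,-5).

y(t) = K_1e^(-3t) + K_2e^(-5t)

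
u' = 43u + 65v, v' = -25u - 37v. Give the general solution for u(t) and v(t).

u(t) = 3C_1e^(3t)sin(5t) + 2C_1e^(3t)cos(5t) + 2C_2e^(3t)sin(5t) - 3C_2e^(3t)cos(5t), v(t) = -2C_1e^(3t)sin(5t) - C_1e^(3t)cos(5t) - C_2e^(3t)sin(5t) + 2C_2e^(3t)cos(5t)

Coefficient matrix A = [[43, 65], [-25, -37]].
Characteristic polynomial det(A - λI) = λ^2 - 6λ + 34 = 0.
Eigenvalues λ = 3 ± 5i (complex conjugate pair).
For λ=3+5i: an eigenvector is (2,-1) - i(3,-2) = (2 - 3i, -1 + 2i).
A real fundamental pair from Re and Im of e^((3+5i)t)v: X_1 = e^(3t)(cos(5t)·(2,-1) + sin(5t)·(3,-2)), X_2 = e^(3t)(sin(5t)·(2,-1) - cos(5t)·(3,-2)).
General solution: C_1X_1 + C_2X_2.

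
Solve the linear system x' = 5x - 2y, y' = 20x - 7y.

Coefficient matrix A = [[5, -2], [20, -7]].
Characteristic polynomial det(A - λI) = λ^2 + 2λ + 5 = 0.
Eigenvalues λ = -1 ± 2i (complex conjugate pair).
For λ=-1+2i: an eigenvector is (0,1) - i(-1,-3) = (0 + i, 1 + 3i).
A real fundamental pair from Re and Im of e^((-1+2i)t)v: X_1 = e^(-t)(cos(2t)·(0,1) + sin(2t)·(-1,-3)), X_2 = e^(-t)(sin(2t)·(0,1) - cos(2t)·(-1,-3)).
General solution: c_1X_1 + c_2X_2.

x(t) = -c_1e^(-t)sin(2t) + c_2e^(-t)cos(2t), y(t) = -3c_1e^(-t)sin(2t) + c_1e^(-t)cos(2t) + c_2e^(-t)sin(2t) + 3c_2e^(-t)cos(2t)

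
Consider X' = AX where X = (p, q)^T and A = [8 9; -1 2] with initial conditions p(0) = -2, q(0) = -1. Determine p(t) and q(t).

p(t) = -15te^(5t) - 2e^(5t), q(t) = 5te^(5t) - e^(5t)

Coefficient matrix A = [[8, 9], [-1, 2]].
Characteristic polynomial det(A - λI) = λ^2 - 10λ + 25 = 0.
Single eigenvalue λ = 5 with algebraic multiplicity 2.
Eigenvector v = (3,-1); generalized eigenvector w with (A-λI)w=v is (1,0).
General solution: e^(5t)[K_1·v + K_2·(t·v + w)].
Applying p(0)=-2, q(0)=-1 gives K_1=1, K_2=-5.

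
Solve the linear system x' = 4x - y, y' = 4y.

Coefficient matrix A = [[4, -1], [0, 4]].
Characteristic polynomial det(A - λI) = λ^2 - 8λ + 16 = 0.
Single eigenvalue λ = 4 with algebraic multiplicity 2.
Eigenvector v = (1,0); generalized eigenvector w with (A-λI)w=v is (1,-1).
General solution: e^(4t)[K_1·v + K_2·(t·v + w)].

x(t) = K_1e^(4t) + K_2te^(4t) + K_2e^(4t), y(t) = -K_2e^(4t)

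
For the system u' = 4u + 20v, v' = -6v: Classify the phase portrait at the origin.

saddle

A = [[4,20],[0,-6]]; det(A-λI) = λ^2 + 2λ - 24.
λ = -6, 4: opposite signs.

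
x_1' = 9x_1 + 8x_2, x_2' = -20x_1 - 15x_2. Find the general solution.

Coefficient matrix A = [[9, 8], [-20, -15]].
Characteristic polynomial det(A - λI) = λ^2 + 6λ + 25 = 0.
Eigenvalues λ = -3 ± 4i (complex conjugate pair).
For λ=-3+4i: an eigenvector is (-1,1) - i(-1,2) = (-1 + i, 1 - 2i).
A real fundamental pair from Re and Im of e^((-3+4i)t)v: X_1 = e^(-3t)(cos(4t)·(-1,1) + sin(4t)·(-1,2)), X_2 = e^(-3t)(sin(4t)·(-1,1) - cos(4t)·(-1,2)).
General solution: K_1X_1 + K_2X_2.

x_1(t) = -K_1e^(-3t)sin(4t) - K_1e^(-3t)cos(4t) - K_2e^(-3t)sin(4t) + K_2e^(-3t)cos(4t), x_2(t) = 2K_1e^(-3t)sin(4t) + K_1e^(-3t)cos(4t) + K_2e^(-3t)sin(4t) - 2K_2e^(-3t)cos(4t)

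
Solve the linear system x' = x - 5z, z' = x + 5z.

Coefficient matrix A = [[1, -5], [1, 5]].
Characteristic polynomial det(A - λI) = λ^2 - 6λ + 10 = 0.
Eigenvalues λ = 3 ± i (complex conjugate pair).
For λ=3+i: an eigenvector is (2,-1) - i(1,0) = (2 - i, -1).
A real fundamental pair from Re and Im of e^((3+i)t)v: X_1 = e^(3t)(cos(t)·(2,-1) + sin(t)·(1,0)), X_2 = e^(3t)(sin(t)·(2,-1) - cos(t)·(1,0)).
General solution: c_1X_1 + c_2X_2.

x(t) = c_1e^(3t)sin(t) + 2c_1e^(3t)cos(t) + 2c_2e^(3t)sin(t) - c_2e^(3t)cos(t), z(t) = -c_1e^(3t)cos(t) - c_2e^(3t)sin(t)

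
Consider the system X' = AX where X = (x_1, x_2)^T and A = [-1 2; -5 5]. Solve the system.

x_1(t) = C_1e^(2t)sin(t) + C_1e^(2t)cos(t) + C_2e^(2t)sin(t) - C_2e^(2t)cos(t), x_2(t) = C_1e^(2t)sin(t) + 2C_1e^(2t)cos(t) + 2C_2e^(2t)sin(t) - C_2e^(2t)cos(t)

Coefficient matrix A = [[-1, 2], [-5, 5]].
Characteristic polynomial det(A - λI) = λ^2 - 4λ + 5 = 0.
Eigenvalues λ = 2 ± i (complex conjugate pair).
For λ=2+i: an eigenvector is (1,2) - i(1,1) = (1 - i, 2 - i).
A real fundamental pair from Re and Im of e^((2+i)t)v: X_1 = e^(2t)(cos(t)·(1,2) + sin(t)·(1,1)), X_2 = e^(2t)(sin(t)·(1,2) - cos(t)·(1,1)).
General solution: C_1X_1 + C_2X_2.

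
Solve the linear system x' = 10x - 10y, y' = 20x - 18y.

Coefficient matrix A = [[10, -10], [20, -18]].
Characteristic polynomial det(A - λI) = λ^2 + 8λ + 20 = 0.
Eigenvalues λ = -4 ± 2i (complex conjugate pair).
For λ=-4+2i: an eigenvector is (1,1) - i(2,3) = (1 - 2i, 1 - 3i).
A real fundamental pair from Re and Im of e^((-4+2i)t)v: X_1 = e^(-4t)(cos(2t)·(1,1) + sin(2t)·(2,3)), X_2 = e^(-4t)(sin(2t)·(1,1) - cos(2t)·(2,3)).
General solution: K_1X_1 + K_2X_2.

x(t) = 2K_1e^(-4t)sin(2t) + K_1e^(-4t)cos(2t) + K_2e^(-4t)sin(2t) - 2K_2e^(-4t)cos(2t), y(t) = 3K_1e^(-4t)sin(2t) + K_1e^(-4t)cos(2t) + K_2e^(-4t)sin(2t) - 3K_2e^(-4t)cos(2t)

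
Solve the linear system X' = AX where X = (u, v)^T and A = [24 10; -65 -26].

u(t) = -C_1e^(-t)sin(5t) - C_1e^(-t)cos(5t) - C_2e^(-t)sin(5t) + C_2e^(-t)cos(5t), v(t) = 3C_1e^(-t)sin(5t) + 2C_1e^(-t)cos(5t) + 2C_2e^(-t)sin(5t) - 3C_2e^(-t)cos(5t)

Coefficient matrix A = [[24, 10], [-65, -26]].
Characteristic polynomial det(A - λI) = λ^2 + 2λ + 26 = 0.
Eigenvalues λ = -1 ± 5i (complex conjugate pair).
For λ=-1+5i: an eigenvector is (-1,2) - i(-1,3) = (-1 + i, 2 - 3i).
A real fundamental pair from Re and Im of e^((-1+5i)t)v: X_1 = e^(-t)(cos(5t)·(-1,2) + sin(5t)·(-1,3)), X_2 = e^(-t)(sin(5t)·(-1,2) - cos(5t)·(-1,3)).
General solution: C_1X_1 + C_2X_2.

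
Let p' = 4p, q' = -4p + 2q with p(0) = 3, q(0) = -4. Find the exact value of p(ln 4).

A = [[4,0],[-4,2]]; eigenvalues λ = 4, 2.
Eigenvectors: (1,-2) for λ=4, (0,-1) for λ=2.
From the initial condition, c_1 = 3, c_2 = -2.
p(ln 4) = (3)(4^4)(1) + (-2)(4^2)(0) = 768.

768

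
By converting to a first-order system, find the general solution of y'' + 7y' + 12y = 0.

Let x_1 = y, x_2 = y'. Then x_1' = x_2 and x_2' = -12x_1 - 7x_2.
A = [[0,1],[-12,-7]]; det(A-λI) = λ^2 + 7λ + 12.
Eigenvalues λ = -4, -3 with eigenvectors (1,-4), (1,-3).

y(t) = c_1e^(-4t) + c_2e^(-3t)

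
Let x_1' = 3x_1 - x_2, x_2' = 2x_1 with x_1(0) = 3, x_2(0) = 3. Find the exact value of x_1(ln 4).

48

A = [[3,-1],[2,0]]; eigenvalues λ = 2, 1.
Eigenvectors: (1,1) for λ=2, (-1,-2) for λ=1.
From the initial condition, c_1 = 3, c_2 = 0.
x_1(ln 4) = (3)(4^2)(1) + (0)(4^1)(-1) = 48.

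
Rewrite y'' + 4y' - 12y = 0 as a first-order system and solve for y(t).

Let x_1 = y, x_2 = y'. Then x_1' = x_2 and x_2' = 12x_1 - 4x_2.
A = [[0,1],[12,-4]]; det(A-λI) = λ^2 + 4λ - 12.
Eigenvalues λ = -6, 2 with eigenvectors (1,-6), (1,2).

y(t) = K_1e^(-6t) + K_2e^(2t)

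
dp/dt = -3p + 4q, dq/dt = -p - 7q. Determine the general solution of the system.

p(t) = 2K_1e^(-5t) + 2K_2te^(-5t) + 3K_2e^(-5t), q(t) = -K_1e^(-5t) - K_2te^(-5t) - K_2e^(-5t)

Coefficient matrix A = [[-3, 4], [-1, -7]].
Characteristic polynomial det(A - λI) = λ^2 + 10λ + 25 = 0.
Single eigenvalue λ = -5 with algebraic multiplicity 2.
Eigenvector v = (2,-1); generalized eigenvector w with (A-λI)w=v is (3,-1).
General solution: e^(-5t)[K_1·v + K_2·(t·v + w)].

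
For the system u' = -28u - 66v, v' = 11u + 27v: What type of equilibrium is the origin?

A = [[-28,-66],[11,27]]; det(A-λI) = λ^2 + λ - 30.
λ = -6, 5: opposite signs.

saddle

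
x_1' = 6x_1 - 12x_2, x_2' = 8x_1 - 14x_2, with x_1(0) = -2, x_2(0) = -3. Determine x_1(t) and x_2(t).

x_1(t) = 3e^(-2t) - 5e^(-6t), x_2(t) = 2e^(-2t) - 5e^(-6t)

Coefficient matrix A = [[6, -12], [8, -14]].
Characteristic polynomial det(A - λI) = λ^2 + 8λ + 12 = 0.
Eigenvalues λ = -2, -6.
For λ=-2: (A-λI) row 1 is [8, -12], so an eigenvector is (-3, -2).
For λ=-6: (A-λI) row 1 is [12, -12], so an eigenvector is (1, 1).
General solution: c_1e^(-2t)(-3,-2) + c_2e^(-6t)(1,1).
Applying x_1(0)=-2, x_2(0)=-3 gives c_1=-1, c_2=-5.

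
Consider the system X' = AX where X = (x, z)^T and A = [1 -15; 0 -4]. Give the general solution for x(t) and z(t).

Coefficient matrix A = [[1, -15], [0, -4]].
Characteristic polynomial det(A - λI) = λ^2 + 3λ - 4 = 0.
Eigenvalues λ = -4, 1.
For λ=-4: (A-λI) row 1 is [5, -15], so an eigenvector is (-3, -1).
For λ=1: (A-λI) row 1 is [0, -15], so an eigenvector is (1, 0).
General solution: c_1e^(-4t)(-3,-1) + c_2e^(t)(1,0).

x(t) = -3c_1e^(-4t) + c_2e^(t), z(t) = -c_1e^(-4t)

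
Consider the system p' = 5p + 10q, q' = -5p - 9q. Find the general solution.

Coefficient matrix A = [[5, 10], [-5, -9]].
Characteristic polynomial det(A - λI) = λ^2 + 4λ + 5 = 0.
Eigenvalues λ = -2 ± i (complex conjugate pair).
For λ=-2+i: an eigenvector is (-3,2) - i(-1,1) = (-3 + i, 2 - i).
A real fundamental pair from Re and Im of e^((-2+i)t)v: X_1 = e^(-2t)(cos(t)·(-3,2) + sin(t)·(-1,1)), X_2 = e^(-2t)(sin(t)·(-3,2) - cos(t)·(-1,1)).
General solution: C_1X_1 + C_2X_2.

p(t) = -C_1e^(-2t)sin(t) - 3C_1e^(-2t)cos(t) - 3C_2e^(-2t)sin(t) + C_2e^(-2t)cos(t), q(t) = C_1e^(-2t)sin(t) + 2C_1e^(-2t)cos(t) + 2C_2e^(-2t)sin(t) - C_2e^(-2t)cos(t)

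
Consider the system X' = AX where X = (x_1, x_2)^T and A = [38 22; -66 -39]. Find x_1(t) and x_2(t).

x_1(t) = 2K_1e^(5t) - K_2e^(-6t), x_2(t) = -3K_1e^(5t) + 2K_2e^(-6t)

Coefficient matrix A = [[38, 22], [-66, -39]].
Characteristic polynomial det(A - λI) = λ^2 + λ - 30 = 0.
Eigenvalues λ = 5, -6.
For λ=5: (A-λI) row 1 is [33, 22], so an eigenvector is (2, -3).
For λ=-6: (A-λI) row 1 is [44, 22], so an eigenvector is (-1, 2).
General solution: K_1e^(5t)(2,-3) + K_2e^(-6t)(-1,2).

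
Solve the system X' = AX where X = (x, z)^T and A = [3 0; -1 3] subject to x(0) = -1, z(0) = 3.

Coefficient matrix A = [[3, 0], [-1, 3]].
Characteristic polynomial det(A - λI) = λ^2 - 6λ + 9 = 0.
Single eigenvalue λ = 3 with algebraic multiplicity 2.
Eigenvector v = (0,1); generalized eigenvector w with (A-λI)w=v is (-1,1).
General solution: e^(3t)[K_1·v + K_2·(t·v + w)].
Applying x(0)=-1, z(0)=3 gives K_1=2, K_2=1.

x(t) = -e^(3t), z(t) = te^(3t) + 3e^(3t)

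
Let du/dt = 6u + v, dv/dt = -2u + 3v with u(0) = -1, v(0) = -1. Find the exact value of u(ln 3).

A = [[6,1],[-2,3]]; eigenvalues λ = 4, 5.
Eigenvectors: (1,-2) for λ=4, (-1,1) for λ=5.
From the initial condition, c_1 = 2, c_2 = 3.
u(ln 3) = (2)(3^4)(1) + (3)(3^5)(-1) = -567.

-567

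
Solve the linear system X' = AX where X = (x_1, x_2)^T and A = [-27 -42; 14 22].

x_1(t) = -3K_1e^(t) - 2K_2e^(-6t), x_2(t) = 2K_1e^(t) + K_2e^(-6t)

Coefficient matrix A = [[-27, -42], [14, 22]].
Characteristic polynomial det(A - λI) = λ^2 + 5λ - 6 = 0.
Eigenvalues λ = 1, -6.
For λ=1: (A-λI) row 1 is [-28, -42], so an eigenvector is (-3, 2).
For λ=-6: (A-λI) row 1 is [-21, -42], so an eigenvector is (-2, 1).
General solution: K_1e^(t)(-3,2) + K_2e^(-6t)(-2,1).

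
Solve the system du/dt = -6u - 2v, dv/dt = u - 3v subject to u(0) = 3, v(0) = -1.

Coefficient matrix A = [[-6, -2], [1, -3]].
Characteristic polynomial det(A - λI) = λ^2 + 9λ + 20 = 0.
Eigenvalues λ = -4, -5.
For λ=-4: (A-λI) row 1 is [-2, -2], so an eigenvector is (-1, 1).
For λ=-5: (A-λI) row 1 is [-1, -2], so an eigenvector is (-2, 1).
General solution: K_1e^(-4t)(-1,1) + K_2e^(-5t)(-2,1).
Applying u(0)=3, v(0)=-1 gives K_1=1, K_2=-2.

u(t) = -e^(-4t) + 4e^(-5t), v(t) = e^(-4t) - 2e^(-5t)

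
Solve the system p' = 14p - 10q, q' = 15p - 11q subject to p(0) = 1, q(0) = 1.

p(t) = e^(4t), q(t) = e^(4t)

Coefficient matrix A = [[14, -10], [15, -11]].
Characteristic polynomial det(A - λI) = λ^2 - 3λ - 4 = 0.
Eigenvalues λ = 4, -1.
For λ=4: (A-λI) row 1 is [10, -10], so an eigenvector is (-1, -1).
For λ=-1: (A-λI) row 1 is [15, -10], so an eigenvector is (-2, -3).
General solution: C_1e^(4t)(-1,-1) + C_2e^(-t)(-2,-3).
Applying p(0)=1, q(0)=1 gives C_1=-1, C_2=0.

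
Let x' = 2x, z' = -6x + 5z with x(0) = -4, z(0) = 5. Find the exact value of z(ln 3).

3087

A = [[2,0],[-6,5]]; eigenvalues λ = 2, 5.
Eigenvectors: (-1,-2) for λ=2, (0,1) for λ=5.
From the initial condition, c_1 = 4, c_2 = 13.
z(ln 3) = (4)(3^2)(-2) + (13)(3^5)(1) = 3087.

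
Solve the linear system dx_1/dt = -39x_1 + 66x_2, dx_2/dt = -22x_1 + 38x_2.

Coefficient matrix A = [[-39, 66], [-22, 38]].
Characteristic polynomial det(A - λI) = λ^2 + λ - 30 = 0.
Eigenvalues λ = -6, 5.
For λ=-6: (A-λI) row 1 is [-33, 66], so an eigenvector is (2, 1).
For λ=5: (A-λI) row 1 is [-44, 66], so an eigenvector is (3, 2).
General solution: c_1e^(-6t)(2,1) + c_2e^(5t)(3,2).

x_1(t) = 2c_1e^(-6t) + 3c_2e^(5t), x_2(t) = c_1e^(-6t) + 2c_2e^(5t)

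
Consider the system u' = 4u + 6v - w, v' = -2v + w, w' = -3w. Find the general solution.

Coefficient matrix A = [[4, 6, -1], [0, -2, 1], [0, 0, -3]].
det(A - λI) = 0 gives eigenvalues λ = 4, -2, -3.
For λ=4: eigenvector (1,0,0).
For λ=-2: eigenvector (-1,1,0).
For λ=-3: eigenvector (1,-1,1).
General solution: C_1e^(4t)(1,0,0) + C_2e^(-2t)(-1,1,0) + C_3e^(-3t)(1,-1,1).

u(t) = C_1e^(4t) - C_2e^(-2t) + C_3e^(-3t), v(t) = C_2e^(-2t) - C_3e^(-3t), w(t) = C_3e^(-3t)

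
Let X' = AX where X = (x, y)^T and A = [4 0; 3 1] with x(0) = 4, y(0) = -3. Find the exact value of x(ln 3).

A = [[4,0],[3,1]]; eigenvalues λ = 1, 4.
Eigenvectors: (0,-1) for λ=1, (1,1) for λ=4.
From the initial condition, c_1 = 7, c_2 = 4.
x(ln 3) = (7)(3^1)(0) + (4)(3^4)(1) = 324.

324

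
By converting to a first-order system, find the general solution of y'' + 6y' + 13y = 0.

Let x_1 = y, x_2 = y'. Then x_1' = x_2 and x_2' = -13x_1 - 6x_2.
A = [[0,1],[-13,-6]]; det(A-λI) = λ^2 + 6λ + 13.
Eigenvalues λ = -3 ± 2i.

y(t) = K_1e^(-3t)cos(2t) + K_2e^(-3t)sin(2t)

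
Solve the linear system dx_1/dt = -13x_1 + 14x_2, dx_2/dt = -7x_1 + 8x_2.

Coefficient matrix A = [[-13, 14], [-7, 8]].
Characteristic polynomial det(A - λI) = λ^2 + 5λ - 6 = 0.
Eigenvalues λ = 1, -6.
For λ=1: (A-λI) row 1 is [-14, 14], so an eigenvector is (1, 1).
For λ=-6: (A-λI) row 1 is [-7, 14], so an eigenvector is (2, 1).
General solution: C_1e^(t)(1,1) + C_2e^(-6t)(2,1).

x_1(t) = C_1e^(t) + 2C_2e^(-6t), x_2(t) = C_1e^(t) + C_2e^(-6t)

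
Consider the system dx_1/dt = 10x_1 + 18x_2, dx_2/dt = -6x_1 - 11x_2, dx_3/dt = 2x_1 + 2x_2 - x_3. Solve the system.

Coefficient matrix A = [[10, 18, 0], [-6, -11, 0], [2, 2, -1]].
det(A - λI) = 0 gives eigenvalues λ = -2, 1, -1.
For λ=-2: eigenvector (-3,2,2).
For λ=1: eigenvector (-2,1,-1).
For λ=-1: eigenvector (0,0,1).
General solution: C_1e^(-2t)(-3,2,2) + C_2e^(t)(-2,1,-1) + C_3e^(-t)(0,0,1).

x_1(t) = -3C_1e^(-2t) - 2C_2e^(t), x_2(t) = 2C_1e^(-2t) + C_2e^(t), x_3(t) = 2C_1e^(-2t) - C_2e^(t) + C_3e^(-t)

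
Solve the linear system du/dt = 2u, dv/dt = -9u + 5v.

u(t) = -K_2e^(2t), v(t) = -K_1e^(5t) - 3K_2e^(2t)

Coefficient matrix A = [[2, 0], [-9, 5]].
Characteristic polynomial det(A - λI) = λ^2 - 7λ + 10 = 0.
Eigenvalues λ = 5, 2.
For λ=5: (A-λI) row 1 is [-3, 0], so an eigenvector is (0, -1).
For λ=2: (A-λI) row 2 is [-9, 3], so an eigenvector is (-1, -3).
General solution: K_1e^(5t)(0,-1) + K_2e^(2t)(-1,-3).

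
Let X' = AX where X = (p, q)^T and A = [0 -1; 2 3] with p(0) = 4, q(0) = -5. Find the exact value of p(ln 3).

A = [[0,-1],[2,3]]; eigenvalues λ = 2, 1.
Eigenvectors: (1,-2) for λ=2, (-1,1) for λ=1.
From the initial condition, c_1 = 1, c_2 = -3.
p(ln 3) = (1)(3^2)(1) + (-3)(3^1)(-1) = 18.

18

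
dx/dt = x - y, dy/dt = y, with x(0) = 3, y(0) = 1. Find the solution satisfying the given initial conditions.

x(t) = -te^(t) + 3e^(t), y(t) = e^(t)

Coefficient matrix A = [[1, -1], [0, 1]].
Characteristic polynomial det(A - λI) = λ^2 - 2λ + 1 = 0.
Single eigenvalue λ = 1 with algebraic multiplicity 2.
Eigenvector v = (1,0); generalized eigenvector w with (A-λI)w=v is (-1,-1).
General solution: e^(t)[K_1·v + K_2·(t·v + w)].
Applying x(0)=3, y(0)=1 gives K_1=2, K_2=-1.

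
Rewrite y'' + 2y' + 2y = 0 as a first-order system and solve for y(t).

Let x_1 = y, x_2 = y'. Then x_1' = x_2 and x_2' = -2x_1 - 2x_2.
A = [[0,1],[-2,-2]]; det(A-λI) = λ^2 + 2λ + 2.
Eigenvalues λ = -1 ± i.

y(t) = c_1e^(-t)cos(t) + c_2e^(-t)sin(t)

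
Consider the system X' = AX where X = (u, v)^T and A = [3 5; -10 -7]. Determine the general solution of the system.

Coefficient matrix A = [[3, 5], [-10, -7]].
Characteristic polynomial det(A - λI) = λ^2 + 4λ + 29 = 0.
Eigenvalues λ = -2 ± 5i (complex conjugate pair).
For λ=-2+5i: an eigenvector is (0,1) - i(1,-1) = (0 - i, 1 + i).
A real fundamental pair from Re and Im of e^((-2+5i)t)v: X_1 = e^(-2t)(cos(5t)·(0,1) + sin(5t)·(1,-1)), X_2 = e^(-2t)(sin(5t)·(0,1) - cos(5t)·(1,-1)).
General solution: c_1X_1 + c_2X_2.

u(t) = c_1e^(-2t)sin(5t) - c_2e^(-2t)cos(5t), v(t) = -c_1e^(-2t)sin(5t) + c_1e^(-2t)cos(5t) + c_2e^(-2t)sin(5t) + c_2e^(-2t)cos(5t)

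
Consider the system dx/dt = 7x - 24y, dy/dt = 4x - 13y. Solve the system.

Coefficient matrix A = [[7, -24], [4, -13]].
Characteristic polynomial det(A - λI) = λ^2 + 6λ + 5 = 0.
Eigenvalues λ = -5, -1.
For λ=-5: (A-λI) row 1 is [12, -24], so an eigenvector is (-2, -1).
For λ=-1: (A-λI) row 1 is [8, -24], so an eigenvector is (-3, -1).
General solution: C_1e^(-5t)(-2,-1) + C_2e^(-t)(-3,-1).

x(t) = -2C_1e^(-5t) - 3C_2e^(-t), y(t) = -C_1e^(-5t) - C_2e^(-t)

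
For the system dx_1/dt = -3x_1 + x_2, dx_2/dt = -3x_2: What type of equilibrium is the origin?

stable improper node

A = [[-3,1],[0,-3]]; det(A-λI) = λ^2 + 6λ + 9.
repeated λ = -3 with a single eigenvector.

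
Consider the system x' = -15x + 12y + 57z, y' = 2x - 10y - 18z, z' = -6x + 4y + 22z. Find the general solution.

x(t) = 6C_1e^(-2t) + 3C_2e^(-4t) + 5C_3e^(3t), y(t) = -3C_1e^(-2t) - 2C_2e^(-4t) - 2C_3e^(3t), z(t) = 2C_1e^(-2t) + C_2e^(-4t) + 2C_3e^(3t)

Coefficient matrix A = [[-15, 12, 57], [2, -10, -18], [-6, 4, 22]].
det(A - λI) = 0 gives eigenvalues λ = -2, -4, 3.
For λ=-2: eigenvector (6,-3,2).
For λ=-4: eigenvector (3,-2,1).
For λ=3: eigenvector (5,-2,2).
General solution: C_1e^(-2t)(6,-3,2) + C_2e^(-4t)(3,-2,1) + C_3e^(3t)(5,-2,2).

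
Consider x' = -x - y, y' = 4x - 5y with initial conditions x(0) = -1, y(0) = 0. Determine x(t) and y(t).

Coefficient matrix A = [[-1, -1], [4, -5]].
Characteristic polynomial det(A - λI) = λ^2 + 6λ + 9 = 0.
Single eigenvalue λ = -3 with algebraic multiplicity 2.
Eigenvector v = (-1,-2); generalized eigenvector w with (A-λI)w=v is (-1,-1).
General solution: e^(-3t)[c_1·v + c_2·(t·v + w)].
Applying x(0)=-1, y(0)=0 gives c_1=-1, c_2=2.

x(t) = -2te^(-3t) - e^(-3t), y(t) = -4te^(-3t)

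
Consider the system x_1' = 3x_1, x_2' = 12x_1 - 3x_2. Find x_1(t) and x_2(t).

x_1(t) = c_1e^(3t), x_2(t) = 2c_1e^(3t) + c_2e^(-3t)

Coefficient matrix A = [[3, 0], [12, -3]].
Characteristic polynomial det(A - λI) = λ^2 - 9 = 0.
Eigenvalues λ = 3, -3.
For λ=3: (A-λI) row 2 is [12, -6], so an eigenvector is (1, 2).
For λ=-3: (A-λI) row 1 is [6, 0], so an eigenvector is (0, 1).
General solution: c_1e^(3t)(1,2) + c_2e^(-3t)(0,1).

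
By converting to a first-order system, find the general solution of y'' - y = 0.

Let x_1 = y, x_2 = y'. Then x_1' = x_2 and x_2' = x_1.
A = [[0,1],[1,0]]; det(A-λI) = λ^2 - 1.
Eigenvalues λ = -1, 1 with eigenvectors (1,-1), (1,1).

y(t) = C_1e^(-t) + C_2e^(t)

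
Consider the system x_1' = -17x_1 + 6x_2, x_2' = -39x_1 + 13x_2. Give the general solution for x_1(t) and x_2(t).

Coefficient matrix A = [[-17, 6], [-39, 13]].
Characteristic polynomial det(A - λI) = λ^2 + 4λ + 13 = 0.
Eigenvalues λ = -2 ± 3i (complex conjugate pair).
For λ=-2+3i: an eigenvector is (1,2) - i(-1,-3) = (1 + i, 2 + 3i).
A real fundamental pair from Re and Im of e^((-2+3i)t)v: X_1 = e^(-2t)(cos(3t)·(1,2) + sin(3t)·(-1,-3)), X_2 = e^(-2t)(sin(3t)·(1,2) - cos(3t)·(-1,-3)).
General solution: K_1X_1 + K_2X_2.

x_1(t) = -K_1e^(-2t)sin(3t) + K_1e^(-2t)cos(3t) + K_2e^(-2t)sin(3t) + K_2e^(-2t)cos(3t), x_2(t) = -3K_1e^(-2t)sin(3t) + 2K_1e^(-2t)cos(3t) + 2K_2e^(-2t)sin(3t) + 3K_2e^(-2t)cos(3t)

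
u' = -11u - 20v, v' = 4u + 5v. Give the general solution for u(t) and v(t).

u(t) = -C_1e^(-3t)sin(4t) - 2C_1e^(-3t)cos(4t) - 2C_2e^(-3t)sin(4t) + C_2e^(-3t)cos(4t), v(t) = C_1e^(-3t)cos(4t) + C_2e^(-3t)sin(4t)

Coefficient matrix A = [[-11, -20], [4, 5]].
Characteristic polynomial det(A - λI) = λ^2 + 6λ + 25 = 0.
Eigenvalues λ = -3 ± 4i (complex conjugate pair).
For λ=-3+4i: an eigenvector is (-2,1) - i(-1,0) = (-2 + i, 1).
A real fundamental pair from Re and Im of e^((-3+4i)t)v: X_1 = e^(-3t)(cos(4t)·(-2,1) + sin(4t)·(-1,0)), X_2 = e^(-3t)(sin(4t)·(-2,1) - cos(4t)·(-1,0)).
General solution: C_1X_1 + C_2X_2.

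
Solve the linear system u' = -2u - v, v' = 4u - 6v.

u(t) = -K_1e^(-4t) - K_2te^(-4t) + K_2e^(-4t), v(t) = -2K_1e^(-4t) - 2K_2te^(-4t) + 3K_2e^(-4t)

Coefficient matrix A = [[-2, -1], [4, -6]].
Characteristic polynomial det(A - λI) = λ^2 + 8λ + 16 = 0.
Single eigenvalue λ = -4 with algebraic multiplicity 2.
Eigenvector v = (-1,-2); generalized eigenvector w with (A-λI)w=v is (1,3).
General solution: e^(-4t)[K_1·v + K_2·(t·v + w)].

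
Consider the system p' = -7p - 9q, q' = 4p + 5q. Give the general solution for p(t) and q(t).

p(t) = -3c_1e^(-t) - 3c_2te^(-t) - c_2e^(-t), q(t) = 2c_1e^(-t) + 2c_2te^(-t) + c_2e^(-t)

Coefficient matrix A = [[-7, -9], [4, 5]].
Characteristic polynomial det(A - λI) = λ^2 + 2λ + 1 = 0.
Single eigenvalue λ = -1 with algebraic multiplicity 2.
Eigenvector v = (-3,2); generalized eigenvector w with (A-λI)w=v is (-1,1).
General solution: e^(-t)[c_1·v + c_2·(t·v + w)].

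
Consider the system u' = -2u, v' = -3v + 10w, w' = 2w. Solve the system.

Coefficient matrix A = [[-2, 0, 0], [0, -3, 10], [0, 0, 2]].
det(A - λI) = 0 gives eigenvalues λ = -2, -3, 2.
For λ=-2: eigenvector (1,0,0).
For λ=-3: eigenvector (0,1,0).
For λ=2: eigenvector (0,2,1).
General solution: K_1e^(-2t)(1,0,0) + K_2e^(-3t)(0,1,0) + K_3e^(2t)(0,2,1).

u(t) = K_1e^(-2t), v(t) = K_2e^(-3t) + 2K_3e^(2t), w(t) = K_3e^(2t)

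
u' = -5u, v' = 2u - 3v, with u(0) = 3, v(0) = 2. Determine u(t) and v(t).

u(t) = 3e^(-5t), v(t) = 5e^(-3t) - 3e^(-5t)

Coefficient matrix A = [[-5, 0], [2, -3]].
Characteristic polynomial det(A - λI) = λ^2 + 8λ + 15 = 0.
Eigenvalues λ = -5, -3.
For λ=-5: (A-λI) row 2 is [2, 2], so an eigenvector is (-1, 1).
For λ=-3: (A-λI) row 1 is [-2, 0], so an eigenvector is (0, 1).
General solution: K_1e^(-5t)(-1,1) + K_2e^(-3t)(0,1).
Applying u(0)=3, v(0)=2 gives K_1=-3, K_2=5.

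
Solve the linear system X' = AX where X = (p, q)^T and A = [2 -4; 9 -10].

p(t) = 2C_1e^(-4t) + 2C_2te^(-4t) - C_2e^(-4t), q(t) = 3C_1e^(-4t) + 3C_2te^(-4t) - 2C_2e^(-4t)

Coefficient matrix A = [[2, -4], [9, -10]].
Characteristic polynomial det(A - λI) = λ^2 + 8λ + 16 = 0.
Single eigenvalue λ = -4 with algebraic multiplicity 2.
Eigenvector v = (2,3); generalized eigenvector w with (A-λI)w=v is (-1,-2).
General solution: e^(-4t)[C_1·v + C_2·(t·v + w)].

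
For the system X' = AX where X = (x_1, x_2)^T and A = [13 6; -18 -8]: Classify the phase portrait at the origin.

unstable node

A = [[13,6],[-18,-8]]; det(A-λI) = λ^2 - 5λ + 4.
λ = 1, 4: both positive.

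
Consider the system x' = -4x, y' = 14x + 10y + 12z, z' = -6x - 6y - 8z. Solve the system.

Coefficient matrix A = [[-4, 0, 0], [14, 10, 12], [-6, -6, -8]].
det(A - λI) = 0 gives eigenvalues λ = -4, -2, 4.
For λ=-4: eigenvector (1,-1,0).
For λ=-2: eigenvector (0,-1,1).
For λ=4: eigenvector (0,2,-1).
General solution: K_1e^(-4t)(1,-1,0) + K_2e^(-2t)(0,-1,1) + K_3e^(4t)(0,2,-1).

x(t) = K_1e^(-4t), y(t) = -K_1e^(-4t) - K_2e^(-2t) + 2K_3e^(4t), z(t) = K_2e^(-2t) - K_3e^(4t)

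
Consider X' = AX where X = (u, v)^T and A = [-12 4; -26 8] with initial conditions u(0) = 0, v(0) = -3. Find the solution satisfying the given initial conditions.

u(t) = -6e^(-2t)sin(2t), v(t) = -15e^(-2t)sin(2t) - 3e^(-2t)cos(2t)

Coefficient matrix A = [[-12, 4], [-26, 8]].
Characteristic polynomial det(A - λI) = λ^2 + 4λ + 8 = 0.
Eigenvalues λ = -2 ± 2i (complex conjugate pair).
For λ=-2+2i: an eigenvector is (-1,-3) - i(-1,-2) = (-1 + i, -3 + 2i).
A real fundamental pair from Re and Im of e^((-2+2i)t)v: X_1 = e^(-2t)(cos(2t)·(-1,-3) + sin(2t)·(-1,-2)), X_2 = e^(-2t)(sin(2t)·(-1,-3) - cos(2t)·(-1,-2)).
General solution: C_1X_1 + C_2X_2.
Applying u(0)=0, v(0)=-3 gives C_1=3, C_2=3.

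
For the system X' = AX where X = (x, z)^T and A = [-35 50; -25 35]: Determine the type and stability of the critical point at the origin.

A = [[-35,50],[-25,35]]; det(A-λI) = λ^2 + 25.
λ = 0 ± 5i: zero real part.

center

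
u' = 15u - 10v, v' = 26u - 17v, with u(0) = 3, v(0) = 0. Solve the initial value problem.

Coefficient matrix A = [[15, -10], [26, -17]].
Characteristic polynomial det(A - λI) = λ^2 + 2λ + 5 = 0.
Eigenvalues λ = -1 ± 2i (complex conjugate pair).
For λ=-1+2i: an eigenvector is (-2,-3) - i(-1,-2) = (-2 + i, -3 + 2i).
A real fundamental pair from Re and Im of e^((-1+2i)t)v: X_1 = e^(-t)(cos(2t)·(-2,-3) + sin(2t)·(-1,-2)), X_2 = e^(-t)(sin(2t)·(-2,-3) - cos(2t)·(-1,-2)).
General solution: c_1X_1 + c_2X_2.
Applying u(0)=3, v(0)=0 gives c_1=-6, c_2=-9.

u(t) = 24e^(-t)sin(2t) + 3e^(-t)cos(2t), v(t) = 39e^(-t)sin(2t)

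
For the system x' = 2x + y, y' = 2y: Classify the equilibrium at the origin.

unstable improper node

A = [[2,1],[0,2]]; det(A-λI) = λ^2 - 4λ + 4.
repeated λ = 2 with a single eigenvector.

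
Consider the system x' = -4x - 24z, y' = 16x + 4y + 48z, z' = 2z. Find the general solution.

x(t) = K_1e^(-4t) - 4K_3e^(2t), y(t) = -2K_1e^(-4t) + K_2e^(4t) + 8K_3e^(2t), z(t) = K_3e^(2t)

Coefficient matrix A = [[-4, 0, -24], [16, 4, 48], [0, 0, 2]].
det(A - λI) = 0 gives eigenvalues λ = -4, 4, 2.
For λ=-4: eigenvector (1,-2,0).
For λ=4: eigenvector (0,1,0).
For λ=2: eigenvector (-4,8,1).
General solution: K_1e^(-4t)(1,-2,0) + K_2e^(4t)(0,1,0) + K_3e^(2t)(-4,8,1).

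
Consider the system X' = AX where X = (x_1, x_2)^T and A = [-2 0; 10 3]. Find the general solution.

x_1(t) = C_2e^(-2t), x_2(t) = -C_1e^(3t) - 2C_2e^(-2t)

Coefficient matrix A = [[-2, 0], [10, 3]].
Characteristic polynomial det(A - λI) = λ^2 - λ - 6 = 0.
Eigenvalues λ = 3, -2.
For λ=3: (A-λI) row 1 is [-5, 0], so an eigenvector is (0, -1).
For λ=-2: (A-λI) row 2 is [10, 5], so an eigenvector is (1, -2).
General solution: C_1e^(3t)(0,-1) + C_2e^(-2t)(1,-2).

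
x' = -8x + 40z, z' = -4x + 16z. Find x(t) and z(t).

Coefficient matrix A = [[-8, 40], [-4, 16]].
Characteristic polynomial det(A - λI) = λ^2 - 8λ + 32 = 0.
Eigenvalues λ = 4 ± 4i (complex conjugate pair).
For λ=4+4i: an eigenvector is (-3,-1) - i(-1,0) = (-3 + i, -1).
A real fundamental pair from Re and Im of e^((4+4i)t)v: X_1 = e^(4t)(cos(4t)·(-3,-1) + sin(4t)·(-1,0)), X_2 = e^(4t)(sin(4t)·(-3,-1) - cos(4t)·(-1,0)).
General solution: K_1X_1 + K_2X_2.

x(t) = -K_1e^(4t)sin(4t) - 3K_1e^(4t)cos(4t) - 3K_2e^(4t)sin(4t) + K_2e^(4t)cos(4t), z(t) = -K_1e^(4t)cos(4t) - K_2e^(4t)sin(4t)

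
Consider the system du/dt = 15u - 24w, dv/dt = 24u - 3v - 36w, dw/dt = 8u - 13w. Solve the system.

Coefficient matrix A = [[15, 0, -24], [24, -3, -36], [8, 0, -13]].
det(A - λI) = 0 gives eigenvalues λ = -1, -3, 3.
For λ=-1: eigenvector (-3,0,-2).
For λ=-3: eigenvector (0,1,0).
For λ=3: eigenvector (2,2,1).
General solution: c_1e^(-t)(-3,0,-2) + c_2e^(-3t)(0,1,0) + c_3e^(3t)(2,2,1).

u(t) = -3c_1e^(-t) + 2c_3e^(3t), v(t) = c_2e^(-3t) + 2c_3e^(3t), w(t) = -2c_1e^(-t) + c_3e^(3t)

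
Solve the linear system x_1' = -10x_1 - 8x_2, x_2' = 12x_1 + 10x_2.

x_1(t) = -C_1e^(-2t) - 2C_2e^(2t), x_2(t) = C_1e^(-2t) + 3C_2e^(2t)

Coefficient matrix A = [[-10, -8], [12, 10]].
Characteristic polynomial det(A - λI) = λ^2 - 4 = 0.
Eigenvalues λ = -2, 2.
For λ=-2: (A-λI) row 1 is [-8, -8], so an eigenvector is (-1, 1).
For λ=2: (A-λI) row 1 is [-12, -8], so an eigenvector is (-2, 3).
General solution: C_1e^(-2t)(-1,1) + C_2e^(2t)(-2,3).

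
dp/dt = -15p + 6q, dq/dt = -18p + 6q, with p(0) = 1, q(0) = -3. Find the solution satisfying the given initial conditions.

p(t) = -9e^(-3t) + 10e^(-6t), q(t) = -18e^(-3t) + 15e^(-6t)

Coefficient matrix A = [[-15, 6], [-18, 6]].
Characteristic polynomial det(A - λI) = λ^2 + 9λ + 18 = 0.
Eigenvalues λ = -6, -3.
For λ=-6: (A-λI) row 1 is [-9, 6], so an eigenvector is (2, 3).
For λ=-3: (A-λI) row 1 is [-12, 6], so an eigenvector is (-1, -2).
General solution: C_1e^(-6t)(2,3) + C_2e^(-3t)(-1,-2).
Applying p(0)=1, q(0)=-3 gives C_1=5, C_2=9.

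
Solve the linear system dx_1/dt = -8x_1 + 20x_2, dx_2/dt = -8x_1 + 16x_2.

x_1(t) = 2c_1e^(4t)sin(4t) + c_1e^(4t)cos(4t) + c_2e^(4t)sin(4t) - 2c_2e^(4t)cos(4t), x_2(t) = c_1e^(4t)sin(4t) + c_1e^(4t)cos(4t) + c_2e^(4t)sin(4t) - c_2e^(4t)cos(4t)

Coefficient matrix A = [[-8, 20], [-8, 16]].
Characteristic polynomial det(A - λI) = λ^2 - 8λ + 32 = 0.
Eigenvalues λ = 4 ± 4i (complex conjugate pair).
For λ=4+4i: an eigenvector is (1,1) - i(2,1) = (1 - 2i, 1 - i).
A real fundamental pair from Re and Im of e^((4+4i)t)v: X_1 = e^(4t)(cos(4t)·(1,1) + sin(4t)·(2,1)), X_2 = e^(4t)(sin(4t)·(1,1) - cos(4t)·(2,1)).
General solution: c_1X_1 + c_2X_2.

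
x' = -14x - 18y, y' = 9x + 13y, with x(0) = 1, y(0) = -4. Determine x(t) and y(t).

Coefficient matrix A = [[-14, -18], [9, 13]].
Characteristic polynomial det(A - λI) = λ^2 + λ - 20 = 0.
Eigenvalues λ = 4, -5.
For λ=4: (A-λI) row 1 is [-18, -18], so an eigenvector is (-1, 1).
For λ=-5: (A-λI) row 1 is [-9, -18], so an eigenvector is (-2, 1).
General solution: c_1e^(4t)(-1,1) + c_2e^(-5t)(-2,1).
Applying x(0)=1, y(0)=-4 gives c_1=-7, c_2=3.

x(t) = 7e^(4t) - 6e^(-5t), y(t) = -7e^(4t) + 3e^(-5t)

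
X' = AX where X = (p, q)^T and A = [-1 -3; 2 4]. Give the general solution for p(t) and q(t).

p(t) = -C_1e^(2t) + 3C_2e^(t), q(t) = C_1e^(2t) - 2C_2e^(t)

Coefficient matrix A = [[-1, -3], [2, 4]].
Characteristic polynomial det(A - λI) = λ^2 - 3λ + 2 = 0.
Eigenvalues λ = 2, 1.
For λ=2: (A-λI) row 1 is [-3, -3], so an eigenvector is (-1, 1).
For λ=1: (A-λI) row 1 is [-2, -3], so an eigenvector is (3, -2).
General solution: C_1e^(2t)(-1,1) + C_2e^(t)(3,-2).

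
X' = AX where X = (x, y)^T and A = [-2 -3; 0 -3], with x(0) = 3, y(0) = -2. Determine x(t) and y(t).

x(t) = 9e^(-2t) - 6e^(-3t), y(t) = -2e^(-3t)

Coefficient matrix A = [[-2, -3], [0, -3]].
Characteristic polynomial det(A - λI) = λ^2 + 5λ + 6 = 0.
Eigenvalues λ = -2, -3.
For λ=-2: (A-λI) row 1 is [0, -3], so an eigenvector is (1, 0).
For λ=-3: (A-λI) row 1 is [1, -3], so an eigenvector is (-3, -1).
General solution: c_1e^(-2t)(1,0) + c_2e^(-3t)(-3,-1).
Applying x(0)=3, y(0)=-2 gives c_1=9, c_2=2.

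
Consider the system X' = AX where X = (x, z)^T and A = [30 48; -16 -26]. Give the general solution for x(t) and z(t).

x(t) = 3c_1e^(-2t) + 2c_2e^(6t), z(t) = -2c_1e^(-2t) - c_2e^(6t)

Coefficient matrix A = [[30, 48], [-16, -26]].
Characteristic polynomial det(A - λI) = λ^2 - 4λ - 12 = 0.
Eigenvalues λ = -2, 6.
For λ=-2: (A-λI) row 1 is [32, 48], so an eigenvector is (3, -2).
For λ=6: (A-λI) row 1 is [24, 48], so an eigenvector is (2, -1).
General solution: c_1e^(-2t)(3,-2) + c_2e^(6t)(2,-1).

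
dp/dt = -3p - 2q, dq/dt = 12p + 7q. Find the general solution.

p(t) = c_1e^(3t) + c_2e^(t), q(t) = -3c_1e^(3t) - 2c_2e^(t)

Coefficient matrix A = [[-3, -2], [12, 7]].
Characteristic polynomial det(A - λI) = λ^2 - 4λ + 3 = 0.
Eigenvalues λ = 3, 1.
For λ=3: (A-λI) row 1 is [-6, -2], so an eigenvector is (1, -3).
For λ=1: (A-λI) row 1 is [-4, -2], so an eigenvector is (1, -2).
General solution: c_1e^(3t)(1,-3) + c_2e^(t)(1,-2).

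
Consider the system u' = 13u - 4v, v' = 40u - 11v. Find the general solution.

u(t) = K_1e^(t)sin(4t) - K_2e^(t)cos(4t), v(t) = 3K_1e^(t)sin(4t) - K_1e^(t)cos(4t) - K_2e^(t)sin(4t) - 3K_2e^(t)cos(4t)

Coefficient matrix A = [[13, -4], [40, -11]].
Characteristic polynomial det(A - λI) = λ^2 - 2λ + 17 = 0.
Eigenvalues λ = 1 ± 4i (complex conjugate pair).
For λ=1+4i: an eigenvector is (0,-1) - i(1,3) = (0 - i, -1 - 3i).
A real fundamental pair from Re and Im of e^((1+4i)t)v: X_1 = e^(t)(cos(4t)·(0,-1) + sin(4t)·(1,3)), X_2 = e^(t)(sin(4t)·(0,-1) - cos(4t)·(1,3)).
General solution: K_1X_1 + K_2X_2.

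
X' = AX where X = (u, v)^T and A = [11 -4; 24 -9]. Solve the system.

Coefficient matrix A = [[11, -4], [24, -9]].
Characteristic polynomial det(A - λI) = λ^2 - 2λ - 3 = 0.
Eigenvalues λ = 3, -1.
For λ=3: (A-λI) row 1 is [8, -4], so an eigenvector is (-1, -2).
For λ=-1: (A-λI) row 1 is [12, -4], so an eigenvector is (-1, -3).
General solution: c_1e^(3t)(-1,-2) + c_2e^(-t)(-1,-3).

u(t) = -c_1e^(3t) - c_2e^(-t), v(t) = -2c_1e^(3t) - 3c_2e^(-t)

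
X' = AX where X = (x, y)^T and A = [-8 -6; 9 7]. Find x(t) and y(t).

Coefficient matrix A = [[-8, -6], [9, 7]].
Characteristic polynomial det(A - λI) = λ^2 + λ - 2 = 0.
Eigenvalues λ = -2, 1.
For λ=-2: (A-λI) row 1 is [-6, -6], so an eigenvector is (1, -1).
For λ=1: (A-λI) row 1 is [-9, -6], so an eigenvector is (-2, 3).
General solution: C_1e^(-2t)(1,-1) + C_2e^(t)(-2,3).

x(t) = C_1e^(-2t) - 2C_2e^(t), y(t) = -C_1e^(-2t) + 3C_2e^(t)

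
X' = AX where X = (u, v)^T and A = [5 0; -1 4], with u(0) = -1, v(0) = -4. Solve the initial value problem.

Coefficient matrix A = [[5, 0], [-1, 4]].
Characteristic polynomial det(A - λI) = λ^2 - 9λ + 20 = 0.
Eigenvalues λ = 4, 5.
For λ=4: (A-λI) row 1 is [1, 0], so an eigenvector is (0, 1).
For λ=5: (A-λI) row 2 is [-1, -1], so an eigenvector is (1, -1).
General solution: c_1e^(4t)(0,1) + c_2e^(5t)(1,-1).
Applying u(0)=-1, v(0)=-4 gives c_1=-5, c_2=-1.

u(t) = -e^(5t), v(t) = e^(5t) - 5e^(4t)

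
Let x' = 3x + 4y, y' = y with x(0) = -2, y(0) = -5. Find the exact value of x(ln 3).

-294

A = [[3,4],[0,1]]; eigenvalues λ = 3, 1.
Eigenvectors: (-1,0) for λ=3, (2,-1) for λ=1.
From the initial condition, c_1 = 12, c_2 = 5.
x(ln 3) = (12)(3^3)(-1) + (5)(3^1)(2) = -294.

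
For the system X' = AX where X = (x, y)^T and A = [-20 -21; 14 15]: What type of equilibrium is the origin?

A = [[-20,-21],[14,15]]; det(A-λI) = λ^2 + 5λ - 6.
λ = 1, -6: opposite signs.

saddle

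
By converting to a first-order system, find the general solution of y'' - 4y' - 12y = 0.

y(t) = C_1e^(6t) + C_2e^(-2t)

Let x_1 = y, x_2 = y'. Then x_1' = x_2 and x_2' = 12x_1 + 4x_2.
A = [[0,1],[12,4]]; det(A-λI) = λ^2 - 4λ - 12.
Eigenvalues λ = 6, -2 with eigenvectors (1,6), (1,-2).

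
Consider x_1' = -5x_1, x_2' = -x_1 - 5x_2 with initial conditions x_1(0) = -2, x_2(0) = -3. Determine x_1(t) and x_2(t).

Coefficient matrix A = [[-5, 0], [-1, -5]].
Characteristic polynomial det(A - λI) = λ^2 + 10λ + 25 = 0.
Single eigenvalue λ = -5 with algebraic multiplicity 2.
Eigenvector v = (0,-1); generalized eigenvector w with (A-λI)w=v is (1,2).
General solution: e^(-5t)[c_1·v + c_2·(t·v + w)].
Applying x_1(0)=-2, x_2(0)=-3 gives c_1=-1, c_2=-2.

x_1(t) = -2e^(-5t), x_2(t) = 2te^(-5t) - 3e^(-5t)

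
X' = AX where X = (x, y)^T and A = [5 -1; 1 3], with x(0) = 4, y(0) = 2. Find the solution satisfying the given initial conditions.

Coefficient matrix A = [[5, -1], [1, 3]].
Characteristic polynomial det(A - λI) = λ^2 - 8λ + 16 = 0.
Single eigenvalue λ = 4 with algebraic multiplicity 2.
Eigenvector v = (1,1); generalized eigenvector w with (A-λI)w=v is (2,1).
General solution: e^(4t)[K_1·v + K_2·(t·v + w)].
Applying x(0)=4, y(0)=2 gives K_1=0, K_2=2.

x(t) = 2te^(4t) + 4e^(4t), y(t) = 2te^(4t) + 2e^(4t)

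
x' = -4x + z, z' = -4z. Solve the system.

Coefficient matrix A = [[-4, 1], [0, -4]].
Characteristic polynomial det(A - λI) = λ^2 + 8λ + 16 = 0.
Single eigenvalue λ = -4 with algebraic multiplicity 2.
Eigenvector v = (1,0); generalized eigenvector w with (A-λI)w=v is (-1,1).
General solution: e^(-4t)[K_1·v + K_2·(t·v + w)].

x(t) = K_1e^(-4t) + K_2te^(-4t) - K_2e^(-4t), z(t) = K_2e^(-4t)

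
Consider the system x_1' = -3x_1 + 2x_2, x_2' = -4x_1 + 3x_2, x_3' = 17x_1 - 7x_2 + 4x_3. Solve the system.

x_1(t) = c_1e^(-t) + c_3e^(t), x_2(t) = c_1e^(-t) + 2c_3e^(t), x_3(t) = -2c_1e^(-t) + c_2e^(4t) - c_3e^(t)

Coefficient matrix A = [[-3, 2, 0], [-4, 3, 0], [17, -7, 4]].
det(A - λI) = 0 gives eigenvalues λ = -1, 4, 1.
For λ=-1: eigenvector (1,1,-2).
For λ=4: eigenvector (0,0,1).
For λ=1: eigenvector (1,2,-1).
General solution: c_1e^(-t)(1,1,-2) + c_2e^(4t)(0,0,1) + c_3e^(t)(1,2,-1).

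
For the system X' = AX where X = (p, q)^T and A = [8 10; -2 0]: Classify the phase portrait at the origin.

unstable spiral

A = [[8,10],[-2,0]]; det(A-λI) = λ^2 - 8λ + 20.
λ = 4 ± 2i: positive real part.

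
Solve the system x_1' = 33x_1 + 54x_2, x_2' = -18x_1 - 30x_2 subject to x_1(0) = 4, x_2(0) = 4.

x_1(t) = 40e^(6t) - 36e^(-3t), x_2(t) = -20e^(6t) + 24e^(-3t)

Coefficient matrix A = [[33, 54], [-18, -30]].
Characteristic polynomial det(A - λI) = λ^2 - 3λ - 18 = 0.
Eigenvalues λ = -3, 6.
For λ=-3: (A-λI) row 1 is [36, 54], so an eigenvector is (-3, 2).
For λ=6: (A-λI) row 1 is [27, 54], so an eigenvector is (-2, 1).
General solution: C_1e^(-3t)(-3,2) + C_2e^(6t)(-2,1).
Applying x_1(0)=4, x_2(0)=4 gives C_1=12, C_2=-20.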